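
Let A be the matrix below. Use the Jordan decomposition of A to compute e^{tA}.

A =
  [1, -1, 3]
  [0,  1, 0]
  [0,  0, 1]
e^{tA} =
  [exp(t), -t*exp(t), 3*t*exp(t)]
  [0, exp(t), 0]
  [0, 0, exp(t)]

Strategy: write A = P · J · P⁻¹ where J is a Jordan canonical form, so e^{tA} = P · e^{tJ} · P⁻¹, and e^{tJ} can be computed block-by-block.

A has Jordan form
J =
  [1, 1, 0]
  [0, 1, 0]
  [0, 0, 1]
(up to reordering of blocks).

Per-block formulas:
  For a 1×1 block at λ = 1: exp(t · [1]) = [e^(1t)].
  For a 2×2 Jordan block J_2(1): exp(t · J_2(1)) = e^(1t)·(I + t·N), where N is the 2×2 nilpotent shift.

After assembling e^{tJ} and conjugating by P, we get:

e^{tA} =
  [exp(t), -t*exp(t), 3*t*exp(t)]
  [0, exp(t), 0]
  [0, 0, exp(t)]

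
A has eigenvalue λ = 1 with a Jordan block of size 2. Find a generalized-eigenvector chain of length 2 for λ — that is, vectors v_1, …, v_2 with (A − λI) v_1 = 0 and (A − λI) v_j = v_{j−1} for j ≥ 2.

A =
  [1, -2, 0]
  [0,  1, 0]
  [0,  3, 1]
A Jordan chain for λ = 1 of length 2:
v_1 = (-2, 0, 3)ᵀ
v_2 = (0, 1, 0)ᵀ

Let N = A − (1)·I. We want v_2 with N^2 v_2 = 0 but N^1 v_2 ≠ 0; then v_{j-1} := N · v_j for j = 2, …, 2.

Pick v_2 = (0, 1, 0)ᵀ.
Then v_1 = N · v_2 = (-2, 0, 3)ᵀ.

Sanity check: (A − (1)·I) v_1 = (0, 0, 0)ᵀ = 0. ✓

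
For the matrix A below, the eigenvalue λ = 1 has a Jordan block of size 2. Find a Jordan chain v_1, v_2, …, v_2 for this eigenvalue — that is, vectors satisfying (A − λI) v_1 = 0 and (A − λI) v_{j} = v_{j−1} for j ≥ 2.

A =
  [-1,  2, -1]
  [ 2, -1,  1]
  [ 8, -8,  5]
A Jordan chain for λ = 1 of length 2:
v_1 = (-2, 2, 8)ᵀ
v_2 = (1, 0, 0)ᵀ

Let N = A − (1)·I. We want v_2 with N^2 v_2 = 0 but N^1 v_2 ≠ 0; then v_{j-1} := N · v_j for j = 2, …, 2.

Pick v_2 = (1, 0, 0)ᵀ.
Then v_1 = N · v_2 = (-2, 2, 8)ᵀ.

Sanity check: (A − (1)·I) v_1 = (0, 0, 0)ᵀ = 0. ✓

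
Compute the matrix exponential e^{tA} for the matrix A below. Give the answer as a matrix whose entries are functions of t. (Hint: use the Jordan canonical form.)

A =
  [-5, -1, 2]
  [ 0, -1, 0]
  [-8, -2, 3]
e^{tA} =
  [-4*t*exp(-t) + exp(-t), -t*exp(-t), 2*t*exp(-t)]
  [0, exp(-t), 0]
  [-8*t*exp(-t), -2*t*exp(-t), 4*t*exp(-t) + exp(-t)]

Strategy: write A = P · J · P⁻¹ where J is a Jordan canonical form, so e^{tA} = P · e^{tJ} · P⁻¹, and e^{tJ} can be computed block-by-block.

A has Jordan form
J =
  [-1,  1,  0]
  [ 0, -1,  0]
  [ 0,  0, -1]
(up to reordering of blocks).

Per-block formulas:
  For a 1×1 block at λ = -1: exp(t · [-1]) = [e^(-1t)].
  For a 2×2 Jordan block J_2(-1): exp(t · J_2(-1)) = e^(-1t)·(I + t·N), where N is the 2×2 nilpotent shift.

After assembling e^{tJ} and conjugating by P, we get:

e^{tA} =
  [-4*t*exp(-t) + exp(-t), -t*exp(-t), 2*t*exp(-t)]
  [0, exp(-t), 0]
  [-8*t*exp(-t), -2*t*exp(-t), 4*t*exp(-t) + exp(-t)]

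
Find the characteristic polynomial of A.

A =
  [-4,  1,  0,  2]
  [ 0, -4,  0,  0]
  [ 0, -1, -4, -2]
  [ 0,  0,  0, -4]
x^4 + 16*x^3 + 96*x^2 + 256*x + 256

Expanding det(x·I − A) (e.g. by cofactor expansion or by noting that A is similar to its Jordan form J, which has the same characteristic polynomial as A) gives
  χ_A(x) = x^4 + 16*x^3 + 96*x^2 + 256*x + 256
which factors as (x + 4)^4. The eigenvalues (with algebraic multiplicities) are λ = -4 with multiplicity 4.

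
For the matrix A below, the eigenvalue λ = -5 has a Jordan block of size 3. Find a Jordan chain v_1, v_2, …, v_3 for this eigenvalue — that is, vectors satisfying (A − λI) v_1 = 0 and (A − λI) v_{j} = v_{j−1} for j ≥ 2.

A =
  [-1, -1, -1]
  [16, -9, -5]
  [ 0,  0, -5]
A Jordan chain for λ = -5 of length 3:
v_1 = (1, 4, 0)ᵀ
v_2 = (-1, -5, 0)ᵀ
v_3 = (0, 0, 1)ᵀ

Let N = A − (-5)·I. We want v_3 with N^3 v_3 = 0 but N^2 v_3 ≠ 0; then v_{j-1} := N · v_j for j = 3, …, 2.

Pick v_3 = (0, 0, 1)ᵀ.
Then v_2 = N · v_3 = (-1, -5, 0)ᵀ.
Then v_1 = N · v_2 = (1, 4, 0)ᵀ.

Sanity check: (A − (-5)·I) v_1 = (0, 0, 0)ᵀ = 0. ✓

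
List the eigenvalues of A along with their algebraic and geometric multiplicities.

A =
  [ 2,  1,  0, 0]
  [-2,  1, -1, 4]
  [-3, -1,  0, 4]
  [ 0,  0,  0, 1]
λ = 1: alg = 4, geom = 2

Step 1 — factor the characteristic polynomial to read off the algebraic multiplicities:
  χ_A(x) = (x - 1)^4

Step 2 — compute geometric multiplicities via the rank-nullity identity g(λ) = n − rank(A − λI):
  rank(A − (1)·I) = 2, so dim ker(A − (1)·I) = n − 2 = 2

Summary:
  λ = 1: algebraic multiplicity = 4, geometric multiplicity = 2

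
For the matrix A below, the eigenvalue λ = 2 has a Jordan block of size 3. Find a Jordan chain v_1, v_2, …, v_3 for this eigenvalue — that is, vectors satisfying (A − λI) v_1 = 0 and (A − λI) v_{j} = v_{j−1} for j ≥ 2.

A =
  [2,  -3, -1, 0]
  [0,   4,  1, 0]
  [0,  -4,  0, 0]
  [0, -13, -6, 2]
A Jordan chain for λ = 2 of length 3:
v_1 = (-2, 0, 0, -2)ᵀ
v_2 = (-3, 2, -4, -13)ᵀ
v_3 = (0, 1, 0, 0)ᵀ

Let N = A − (2)·I. We want v_3 with N^3 v_3 = 0 but N^2 v_3 ≠ 0; then v_{j-1} := N · v_j for j = 3, …, 2.

Pick v_3 = (0, 1, 0, 0)ᵀ.
Then v_2 = N · v_3 = (-3, 2, -4, -13)ᵀ.
Then v_1 = N · v_2 = (-2, 0, 0, -2)ᵀ.

Sanity check: (A − (2)·I) v_1 = (0, 0, 0, 0)ᵀ = 0. ✓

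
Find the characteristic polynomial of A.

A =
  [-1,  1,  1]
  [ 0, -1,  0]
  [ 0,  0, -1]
x^3 + 3*x^2 + 3*x + 1

Expanding det(x·I − A) (e.g. by cofactor expansion or by noting that A is similar to its Jordan form J, which has the same characteristic polynomial as A) gives
  χ_A(x) = x^3 + 3*x^2 + 3*x + 1
which factors as (x + 1)^3. The eigenvalues (with algebraic multiplicities) are λ = -1 with multiplicity 3.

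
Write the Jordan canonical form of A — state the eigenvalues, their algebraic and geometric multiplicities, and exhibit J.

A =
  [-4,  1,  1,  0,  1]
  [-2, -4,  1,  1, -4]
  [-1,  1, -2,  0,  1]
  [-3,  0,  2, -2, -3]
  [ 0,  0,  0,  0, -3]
J_3(-3) ⊕ J_1(-3) ⊕ J_1(-3)

The characteristic polynomial is
  det(x·I − A) = x^5 + 15*x^4 + 90*x^3 + 270*x^2 + 405*x + 243 = (x + 3)^5

Eigenvalues and multiplicities (the geometric multiplicity of λ is n − rank(A − λI), which equals the number of Jordan blocks for λ):
  λ = -3: algebraic multiplicity = 5, geometric multiplicity = 3

Determining the block sizes for each eigenvalue:
  λ = -3: with am = 5 and gm = 3, the partition is not yet determined (e.g. several partitions of 5 into 3 parts exist). Let N = A − (-3)·I. Computing rank(N^1) = 2, rank(N^2) = 1, rank(N^3) = 0; the number of blocks of size ≥ j is rank(N^{j−1}) − rank(N^j), giving [3, 1, 1]. So we have 1 block(s) of size 3, 2 block(s) of size 1 → block sizes [3, 1, 1]

Assembling the blocks gives a Jordan form
J =
  [-3,  1,  0,  0,  0]
  [ 0, -3,  1,  0,  0]
  [ 0,  0, -3,  0,  0]
  [ 0,  0,  0, -3,  0]
  [ 0,  0,  0,  0, -3]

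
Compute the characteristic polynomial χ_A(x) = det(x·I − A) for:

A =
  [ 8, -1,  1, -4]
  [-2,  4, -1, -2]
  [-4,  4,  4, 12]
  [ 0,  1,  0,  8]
x^4 - 24*x^3 + 216*x^2 - 864*x + 1296

Expanding det(x·I − A) (e.g. by cofactor expansion or by noting that A is similar to its Jordan form J, which has the same characteristic polynomial as A) gives
  χ_A(x) = x^4 - 24*x^3 + 216*x^2 - 864*x + 1296
which factors as (x - 6)^4. The eigenvalues (with algebraic multiplicities) are λ = 6 with multiplicity 4.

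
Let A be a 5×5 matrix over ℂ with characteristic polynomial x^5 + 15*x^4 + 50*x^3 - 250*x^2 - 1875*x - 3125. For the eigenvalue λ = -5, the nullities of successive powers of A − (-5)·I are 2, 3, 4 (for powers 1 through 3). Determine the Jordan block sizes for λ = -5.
Block sizes for λ = -5: [3, 1]

From the dimensions of kernels of powers, the number of Jordan blocks of size at least j is d_j − d_{j−1} where d_j = dim ker(N^j) (with d_0 = 0). Computing the differences gives [2, 1, 1].
The number of blocks of size exactly k is (#blocks of size ≥ k) − (#blocks of size ≥ k + 1), so the partition is: 1 block(s) of size 1, 1 block(s) of size 3.
In nonincreasing order the block sizes are [3, 1].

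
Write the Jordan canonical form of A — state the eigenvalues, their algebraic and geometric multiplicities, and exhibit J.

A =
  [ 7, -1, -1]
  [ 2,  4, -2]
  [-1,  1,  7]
J_2(6) ⊕ J_1(6)

The characteristic polynomial is
  det(x·I − A) = x^3 - 18*x^2 + 108*x - 216 = (x - 6)^3

Eigenvalues and multiplicities (the geometric multiplicity of λ is n − rank(A − λI), which equals the number of Jordan blocks for λ):
  λ = 6: algebraic multiplicity = 3, geometric multiplicity = 2

Determining the block sizes for each eigenvalue:
  λ = 6: 2 blocks summing to 3 forces exactly one block of size 2 and the rest size 1 → block sizes [2, 1]

Assembling the blocks gives a Jordan form
J =
  [6, 1, 0]
  [0, 6, 0]
  [0, 0, 6]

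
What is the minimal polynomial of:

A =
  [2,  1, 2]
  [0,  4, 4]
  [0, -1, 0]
x^2 - 4*x + 4

The characteristic polynomial is χ_A(x) = (x - 2)^3, so the eigenvalues are known. The minimal polynomial is
  m_A(x) = Π_λ (x − λ)^{k_λ}
where k_λ is the size of the *largest* Jordan block for λ (equivalently, the smallest k with (A − λI)^k v = 0 for every generalised eigenvector v of λ).

  λ = 2: largest Jordan block has size 2, contributing (x − 2)^2

So m_A(x) = (x - 2)^2 = x^2 - 4*x + 4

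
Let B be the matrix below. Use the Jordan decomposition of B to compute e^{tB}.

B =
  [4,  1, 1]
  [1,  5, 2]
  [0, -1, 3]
e^{tB} =
  [t^2*exp(4*t)/2 + exp(4*t), t*exp(4*t), t^2*exp(4*t)/2 + t*exp(4*t)]
  [t^2*exp(4*t)/2 + t*exp(4*t), t*exp(4*t) + exp(4*t), t^2*exp(4*t)/2 + 2*t*exp(4*t)]
  [-t^2*exp(4*t)/2, -t*exp(4*t), -t^2*exp(4*t)/2 - t*exp(4*t) + exp(4*t)]

Strategy: write B = P · J · P⁻¹ where J is a Jordan canonical form, so e^{tB} = P · e^{tJ} · P⁻¹, and e^{tJ} can be computed block-by-block.

B has Jordan form
J =
  [4, 1, 0]
  [0, 4, 1]
  [0, 0, 4]
(up to reordering of blocks).

Per-block formulas:
  For a 3×3 Jordan block J_3(4): exp(t · J_3(4)) = e^(4t)·(I + t·N + (t^2/2)·N^2), where N is the 3×3 nilpotent shift.

After assembling e^{tJ} and conjugating by P, we get:

e^{tB} =
  [t^2*exp(4*t)/2 + exp(4*t), t*exp(4*t), t^2*exp(4*t)/2 + t*exp(4*t)]
  [t^2*exp(4*t)/2 + t*exp(4*t), t*exp(4*t) + exp(4*t), t^2*exp(4*t)/2 + 2*t*exp(4*t)]
  [-t^2*exp(4*t)/2, -t*exp(4*t), -t^2*exp(4*t)/2 - t*exp(4*t) + exp(4*t)]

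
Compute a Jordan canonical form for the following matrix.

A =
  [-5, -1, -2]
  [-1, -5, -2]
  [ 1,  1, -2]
J_2(-4) ⊕ J_1(-4)

The characteristic polynomial is
  det(x·I − A) = x^3 + 12*x^2 + 48*x + 64 = (x + 4)^3

Eigenvalues and multiplicities (the geometric multiplicity of λ is n − rank(A − λI), which equals the number of Jordan blocks for λ):
  λ = -4: algebraic multiplicity = 3, geometric multiplicity = 2

Determining the block sizes for each eigenvalue:
  λ = -4: 2 blocks summing to 3 forces exactly one block of size 2 and the rest size 1 → block sizes [2, 1]

Assembling the blocks gives a Jordan form
J =
  [-4,  1,  0]
  [ 0, -4,  0]
  [ 0,  0, -4]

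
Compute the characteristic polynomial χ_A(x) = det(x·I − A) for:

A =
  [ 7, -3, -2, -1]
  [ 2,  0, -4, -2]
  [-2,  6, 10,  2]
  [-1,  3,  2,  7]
x^4 - 24*x^3 + 216*x^2 - 864*x + 1296

Expanding det(x·I − A) (e.g. by cofactor expansion or by noting that A is similar to its Jordan form J, which has the same characteristic polynomial as A) gives
  χ_A(x) = x^4 - 24*x^3 + 216*x^2 - 864*x + 1296
which factors as (x - 6)^4. The eigenvalues (with algebraic multiplicities) are λ = 6 with multiplicity 4.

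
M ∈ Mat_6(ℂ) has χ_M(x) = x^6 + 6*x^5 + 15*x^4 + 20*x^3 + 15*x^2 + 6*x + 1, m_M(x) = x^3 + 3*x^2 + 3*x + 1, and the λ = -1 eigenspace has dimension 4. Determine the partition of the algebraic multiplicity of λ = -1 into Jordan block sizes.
Block sizes for λ = -1: [3, 1, 1, 1]

Step 1 — from the characteristic polynomial, algebraic multiplicity of λ = -1 is 6. From dim ker(M − (-1)·I) = 4, there are exactly 4 Jordan blocks for λ = -1.
Step 2 — from the minimal polynomial, the factor (x + 1)^3 tells us the largest block for λ = -1 has size 3.
Step 3 — with total size 6, 4 blocks, and largest block 3, the block sizes (in nonincreasing order) are [3, 1, 1, 1].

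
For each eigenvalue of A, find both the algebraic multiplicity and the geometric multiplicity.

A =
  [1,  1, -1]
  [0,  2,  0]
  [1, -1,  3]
λ = 2: alg = 3, geom = 2

Step 1 — factor the characteristic polynomial to read off the algebraic multiplicities:
  χ_A(x) = (x - 2)^3

Step 2 — compute geometric multiplicities via the rank-nullity identity g(λ) = n − rank(A − λI):
  rank(A − (2)·I) = 1, so dim ker(A − (2)·I) = n − 1 = 2

Summary:
  λ = 2: algebraic multiplicity = 3, geometric multiplicity = 2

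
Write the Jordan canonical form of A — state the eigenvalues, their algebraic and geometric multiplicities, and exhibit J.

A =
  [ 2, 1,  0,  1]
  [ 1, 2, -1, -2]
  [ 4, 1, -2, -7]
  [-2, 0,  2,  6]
J_3(2) ⊕ J_1(2)

The characteristic polynomial is
  det(x·I − A) = x^4 - 8*x^3 + 24*x^2 - 32*x + 16 = (x - 2)^4

Eigenvalues and multiplicities (the geometric multiplicity of λ is n − rank(A − λI), which equals the number of Jordan blocks for λ):
  λ = 2: algebraic multiplicity = 4, geometric multiplicity = 2

Determining the block sizes for each eigenvalue:
  λ = 2: with am = 4 and gm = 2, the partition is not yet determined (e.g. several partitions of 4 into 2 parts exist). Let N = A − (2)·I. Computing rank(N^1) = 2, rank(N^2) = 1, rank(N^3) = 0; the number of blocks of size ≥ j is rank(N^{j−1}) − rank(N^j), giving [2, 1, 1]. So we have 1 block(s) of size 3, 1 block(s) of size 1 → block sizes [3, 1]

Assembling the blocks gives a Jordan form
J =
  [2, 1, 0, 0]
  [0, 2, 1, 0]
  [0, 0, 2, 0]
  [0, 0, 0, 2]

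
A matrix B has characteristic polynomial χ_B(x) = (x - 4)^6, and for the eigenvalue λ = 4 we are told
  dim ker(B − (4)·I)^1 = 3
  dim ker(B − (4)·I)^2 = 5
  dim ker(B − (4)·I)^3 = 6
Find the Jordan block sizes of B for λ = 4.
Block sizes for λ = 4: [3, 2, 1]

From the dimensions of kernels of powers, the number of Jordan blocks of size at least j is d_j − d_{j−1} where d_j = dim ker(N^j) (with d_0 = 0). Computing the differences gives [3, 2, 1].
The number of blocks of size exactly k is (#blocks of size ≥ k) − (#blocks of size ≥ k + 1), so the partition is: 1 block(s) of size 1, 1 block(s) of size 2, 1 block(s) of size 3.
In nonincreasing order the block sizes are [3, 2, 1].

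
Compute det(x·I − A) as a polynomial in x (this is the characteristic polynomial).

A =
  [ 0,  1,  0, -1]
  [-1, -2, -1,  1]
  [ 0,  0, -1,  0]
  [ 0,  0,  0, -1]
x^4 + 4*x^3 + 6*x^2 + 4*x + 1

Expanding det(x·I − A) (e.g. by cofactor expansion or by noting that A is similar to its Jordan form J, which has the same characteristic polynomial as A) gives
  χ_A(x) = x^4 + 4*x^3 + 6*x^2 + 4*x + 1
which factors as (x + 1)^4. The eigenvalues (with algebraic multiplicities) are λ = -1 with multiplicity 4.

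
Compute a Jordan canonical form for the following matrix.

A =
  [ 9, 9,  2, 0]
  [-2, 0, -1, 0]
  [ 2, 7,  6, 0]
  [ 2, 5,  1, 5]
J_3(5) ⊕ J_1(5)

The characteristic polynomial is
  det(x·I − A) = x^4 - 20*x^3 + 150*x^2 - 500*x + 625 = (x - 5)^4

Eigenvalues and multiplicities (the geometric multiplicity of λ is n − rank(A − λI), which equals the number of Jordan blocks for λ):
  λ = 5: algebraic multiplicity = 4, geometric multiplicity = 2

Determining the block sizes for each eigenvalue:
  λ = 5: with am = 4 and gm = 2, the partition is not yet determined (e.g. several partitions of 4 into 2 parts exist). Let N = A − (5)·I. Computing rank(N^1) = 2, rank(N^2) = 1, rank(N^3) = 0; the number of blocks of size ≥ j is rank(N^{j−1}) − rank(N^j), giving [2, 1, 1]. So we have 1 block(s) of size 3, 1 block(s) of size 1 → block sizes [3, 1]

Assembling the blocks gives a Jordan form
J =
  [5, 1, 0, 0]
  [0, 5, 1, 0]
  [0, 0, 5, 0]
  [0, 0, 0, 5]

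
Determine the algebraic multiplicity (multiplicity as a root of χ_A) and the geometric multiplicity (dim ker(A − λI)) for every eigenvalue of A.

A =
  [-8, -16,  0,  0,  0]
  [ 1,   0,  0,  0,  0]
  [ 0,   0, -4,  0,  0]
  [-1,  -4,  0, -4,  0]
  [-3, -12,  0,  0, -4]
λ = -4: alg = 5, geom = 4

Step 1 — factor the characteristic polynomial to read off the algebraic multiplicities:
  χ_A(x) = (x + 4)^5

Step 2 — compute geometric multiplicities via the rank-nullity identity g(λ) = n − rank(A − λI):
  rank(A − (-4)·I) = 1, so dim ker(A − (-4)·I) = n − 1 = 4

Summary:
  λ = -4: algebraic multiplicity = 5, geometric multiplicity = 4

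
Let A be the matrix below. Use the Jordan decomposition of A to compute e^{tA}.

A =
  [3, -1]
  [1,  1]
e^{tA} =
  [t*exp(2*t) + exp(2*t), -t*exp(2*t)]
  [t*exp(2*t), -t*exp(2*t) + exp(2*t)]

Strategy: write A = P · J · P⁻¹ where J is a Jordan canonical form, so e^{tA} = P · e^{tJ} · P⁻¹, and e^{tJ} can be computed block-by-block.

A has Jordan form
J =
  [2, 1]
  [0, 2]
(up to reordering of blocks).

Per-block formulas:
  For a 2×2 Jordan block J_2(2): exp(t · J_2(2)) = e^(2t)·(I + t·N), where N is the 2×2 nilpotent shift.

After assembling e^{tJ} and conjugating by P, we get:

e^{tA} =
  [t*exp(2*t) + exp(2*t), -t*exp(2*t)]
  [t*exp(2*t), -t*exp(2*t) + exp(2*t)]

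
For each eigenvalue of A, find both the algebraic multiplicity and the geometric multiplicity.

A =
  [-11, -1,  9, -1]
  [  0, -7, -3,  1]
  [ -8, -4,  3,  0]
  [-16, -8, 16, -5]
λ = -5: alg = 4, geom = 2

Step 1 — factor the characteristic polynomial to read off the algebraic multiplicities:
  χ_A(x) = (x + 5)^4

Step 2 — compute geometric multiplicities via the rank-nullity identity g(λ) = n − rank(A − λI):
  rank(A − (-5)·I) = 2, so dim ker(A − (-5)·I) = n − 2 = 2

Summary:
  λ = -5: algebraic multiplicity = 4, geometric multiplicity = 2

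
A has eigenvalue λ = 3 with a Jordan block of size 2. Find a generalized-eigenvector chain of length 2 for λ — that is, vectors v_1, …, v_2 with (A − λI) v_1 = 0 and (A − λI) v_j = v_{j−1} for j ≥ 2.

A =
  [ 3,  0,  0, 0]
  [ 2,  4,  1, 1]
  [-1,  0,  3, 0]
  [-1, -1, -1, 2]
A Jordan chain for λ = 3 of length 2:
v_1 = (0, 2, -1, -1)ᵀ
v_2 = (1, 0, 0, 0)ᵀ

Let N = A − (3)·I. We want v_2 with N^2 v_2 = 0 but N^1 v_2 ≠ 0; then v_{j-1} := N · v_j for j = 2, …, 2.

Pick v_2 = (1, 0, 0, 0)ᵀ.
Then v_1 = N · v_2 = (0, 2, -1, -1)ᵀ.

Sanity check: (A − (3)·I) v_1 = (0, 0, 0, 0)ᵀ = 0. ✓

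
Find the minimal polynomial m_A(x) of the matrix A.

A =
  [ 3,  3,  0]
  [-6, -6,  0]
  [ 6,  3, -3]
x^2 + 3*x

The characteristic polynomial is χ_A(x) = x*(x + 3)^2, so the eigenvalues are known. The minimal polynomial is
  m_A(x) = Π_λ (x − λ)^{k_λ}
where k_λ is the size of the *largest* Jordan block for λ (equivalently, the smallest k with (A − λI)^k v = 0 for every generalised eigenvector v of λ).

  λ = -3: largest Jordan block has size 1, contributing (x + 3)
  λ = 0: largest Jordan block has size 1, contributing (x − 0)

So m_A(x) = x*(x + 3) = x^2 + 3*x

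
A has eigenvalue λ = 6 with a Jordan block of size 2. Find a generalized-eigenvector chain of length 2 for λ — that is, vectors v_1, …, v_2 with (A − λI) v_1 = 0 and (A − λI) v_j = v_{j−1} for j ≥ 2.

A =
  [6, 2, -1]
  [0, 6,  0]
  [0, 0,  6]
A Jordan chain for λ = 6 of length 2:
v_1 = (2, 0, 0)ᵀ
v_2 = (0, 1, 0)ᵀ

Let N = A − (6)·I. We want v_2 with N^2 v_2 = 0 but N^1 v_2 ≠ 0; then v_{j-1} := N · v_j for j = 2, …, 2.

Pick v_2 = (0, 1, 0)ᵀ.
Then v_1 = N · v_2 = (2, 0, 0)ᵀ.

Sanity check: (A − (6)·I) v_1 = (0, 0, 0)ᵀ = 0. ✓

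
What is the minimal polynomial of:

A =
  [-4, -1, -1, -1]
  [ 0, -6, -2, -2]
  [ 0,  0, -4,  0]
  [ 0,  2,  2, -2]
x^2 + 8*x + 16

The characteristic polynomial is χ_A(x) = (x + 4)^4, so the eigenvalues are known. The minimal polynomial is
  m_A(x) = Π_λ (x − λ)^{k_λ}
where k_λ is the size of the *largest* Jordan block for λ (equivalently, the smallest k with (A − λI)^k v = 0 for every generalised eigenvector v of λ).

  λ = -4: largest Jordan block has size 2, contributing (x + 4)^2

So m_A(x) = (x + 4)^2 = x^2 + 8*x + 16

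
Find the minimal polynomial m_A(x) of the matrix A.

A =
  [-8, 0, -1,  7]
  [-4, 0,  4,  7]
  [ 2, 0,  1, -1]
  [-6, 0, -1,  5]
x^4 + 2*x^3

The characteristic polynomial is χ_A(x) = x^3*(x + 2), so the eigenvalues are known. The minimal polynomial is
  m_A(x) = Π_λ (x − λ)^{k_λ}
where k_λ is the size of the *largest* Jordan block for λ (equivalently, the smallest k with (A − λI)^k v = 0 for every generalised eigenvector v of λ).

  λ = -2: largest Jordan block has size 1, contributing (x + 2)
  λ = 0: largest Jordan block has size 3, contributing (x − 0)^3

So m_A(x) = x^3*(x + 2) = x^4 + 2*x^3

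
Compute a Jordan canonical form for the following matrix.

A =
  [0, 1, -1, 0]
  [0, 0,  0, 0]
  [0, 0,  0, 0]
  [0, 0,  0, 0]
J_2(0) ⊕ J_1(0) ⊕ J_1(0)

The characteristic polynomial is
  det(x·I − A) = x^4

Eigenvalues and multiplicities (the geometric multiplicity of λ is n − rank(A − λI), which equals the number of Jordan blocks for λ):
  λ = 0: algebraic multiplicity = 4, geometric multiplicity = 3

Determining the block sizes for each eigenvalue:
  λ = 0: 3 blocks summing to 4 forces exactly one block of size 2 and the rest size 1 → block sizes [2, 1, 1]

Assembling the blocks gives a Jordan form
J =
  [0, 1, 0, 0]
  [0, 0, 0, 0]
  [0, 0, 0, 0]
  [0, 0, 0, 0]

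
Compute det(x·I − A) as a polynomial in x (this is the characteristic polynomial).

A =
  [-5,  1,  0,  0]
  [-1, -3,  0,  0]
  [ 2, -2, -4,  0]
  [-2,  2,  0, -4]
x^4 + 16*x^3 + 96*x^2 + 256*x + 256

Expanding det(x·I − A) (e.g. by cofactor expansion or by noting that A is similar to its Jordan form J, which has the same characteristic polynomial as A) gives
  χ_A(x) = x^4 + 16*x^3 + 96*x^2 + 256*x + 256
which factors as (x + 4)^4. The eigenvalues (with algebraic multiplicities) are λ = -4 with multiplicity 4.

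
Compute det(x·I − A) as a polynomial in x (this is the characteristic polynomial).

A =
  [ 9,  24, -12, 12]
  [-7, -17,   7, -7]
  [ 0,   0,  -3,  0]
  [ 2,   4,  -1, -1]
x^4 + 12*x^3 + 54*x^2 + 108*x + 81

Expanding det(x·I − A) (e.g. by cofactor expansion or by noting that A is similar to its Jordan form J, which has the same characteristic polynomial as A) gives
  χ_A(x) = x^4 + 12*x^3 + 54*x^2 + 108*x + 81
which factors as (x + 3)^4. The eigenvalues (with algebraic multiplicities) are λ = -3 with multiplicity 4.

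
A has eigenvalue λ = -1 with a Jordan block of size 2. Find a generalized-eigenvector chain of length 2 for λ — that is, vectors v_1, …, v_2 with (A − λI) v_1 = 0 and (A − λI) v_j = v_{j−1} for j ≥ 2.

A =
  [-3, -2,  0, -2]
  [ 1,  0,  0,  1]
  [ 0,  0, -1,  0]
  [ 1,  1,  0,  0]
A Jordan chain for λ = -1 of length 2:
v_1 = (-2, 1, 0, 1)ᵀ
v_2 = (1, 0, 0, 0)ᵀ

Let N = A − (-1)·I. We want v_2 with N^2 v_2 = 0 but N^1 v_2 ≠ 0; then v_{j-1} := N · v_j for j = 2, …, 2.

Pick v_2 = (1, 0, 0, 0)ᵀ.
Then v_1 = N · v_2 = (-2, 1, 0, 1)ᵀ.

Sanity check: (A − (-1)·I) v_1 = (0, 0, 0, 0)ᵀ = 0. ✓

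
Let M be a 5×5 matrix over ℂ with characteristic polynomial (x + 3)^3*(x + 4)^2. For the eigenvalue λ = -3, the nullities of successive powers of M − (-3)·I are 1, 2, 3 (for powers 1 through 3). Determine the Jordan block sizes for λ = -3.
Block sizes for λ = -3: [3]

From the dimensions of kernels of powers, the number of Jordan blocks of size at least j is d_j − d_{j−1} where d_j = dim ker(N^j) (with d_0 = 0). Computing the differences gives [1, 1, 1].
The number of blocks of size exactly k is (#blocks of size ≥ k) − (#blocks of size ≥ k + 1), so the partition is: 1 block(s) of size 3.
In nonincreasing order the block sizes are [3].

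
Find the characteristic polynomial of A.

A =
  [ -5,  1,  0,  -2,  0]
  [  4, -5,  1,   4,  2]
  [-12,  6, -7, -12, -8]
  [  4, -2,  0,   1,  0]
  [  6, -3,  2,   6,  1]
x^5 + 15*x^4 + 90*x^3 + 270*x^2 + 405*x + 243

Expanding det(x·I − A) (e.g. by cofactor expansion or by noting that A is similar to its Jordan form J, which has the same characteristic polynomial as A) gives
  χ_A(x) = x^5 + 15*x^4 + 90*x^3 + 270*x^2 + 405*x + 243
which factors as (x + 3)^5. The eigenvalues (with algebraic multiplicities) are λ = -3 with multiplicity 5.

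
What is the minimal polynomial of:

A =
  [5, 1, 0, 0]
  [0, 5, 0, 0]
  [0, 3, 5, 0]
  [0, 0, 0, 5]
x^2 - 10*x + 25

The characteristic polynomial is χ_A(x) = (x - 5)^4, so the eigenvalues are known. The minimal polynomial is
  m_A(x) = Π_λ (x − λ)^{k_λ}
where k_λ is the size of the *largest* Jordan block for λ (equivalently, the smallest k with (A − λI)^k v = 0 for every generalised eigenvector v of λ).

  λ = 5: largest Jordan block has size 2, contributing (x − 5)^2

So m_A(x) = (x - 5)^2 = x^2 - 10*x + 25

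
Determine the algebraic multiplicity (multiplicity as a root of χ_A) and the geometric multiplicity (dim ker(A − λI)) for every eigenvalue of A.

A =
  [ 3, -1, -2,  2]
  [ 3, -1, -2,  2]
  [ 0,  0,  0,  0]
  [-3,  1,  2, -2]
λ = 0: alg = 4, geom = 3

Step 1 — factor the characteristic polynomial to read off the algebraic multiplicities:
  χ_A(x) = x^4

Step 2 — compute geometric multiplicities via the rank-nullity identity g(λ) = n − rank(A − λI):
  rank(A − (0)·I) = 1, so dim ker(A − (0)·I) = n − 1 = 3

Summary:
  λ = 0: algebraic multiplicity = 4, geometric multiplicity = 3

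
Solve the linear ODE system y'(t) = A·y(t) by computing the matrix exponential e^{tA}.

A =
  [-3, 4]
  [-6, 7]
e^{tA} =
  [-2*exp(3*t) + 3*exp(t), 2*exp(3*t) - 2*exp(t)]
  [-3*exp(3*t) + 3*exp(t), 3*exp(3*t) - 2*exp(t)]

Strategy: write A = P · J · P⁻¹ where J is a Jordan canonical form, so e^{tA} = P · e^{tJ} · P⁻¹, and e^{tJ} can be computed block-by-block.

A has Jordan form
J =
  [1, 0]
  [0, 3]
(up to reordering of blocks).

Per-block formulas:
  For a 1×1 block at λ = 3: exp(t · [3]) = [e^(3t)].
  For a 1×1 block at λ = 1: exp(t · [1]) = [e^(1t)].

After assembling e^{tJ} and conjugating by P, we get:

e^{tA} =
  [-2*exp(3*t) + 3*exp(t), 2*exp(3*t) - 2*exp(t)]
  [-3*exp(3*t) + 3*exp(t), 3*exp(3*t) - 2*exp(t)]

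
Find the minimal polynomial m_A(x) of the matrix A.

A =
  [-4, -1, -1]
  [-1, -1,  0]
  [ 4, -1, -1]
x^3 + 6*x^2 + 12*x + 8

The characteristic polynomial is χ_A(x) = (x + 2)^3, so the eigenvalues are known. The minimal polynomial is
  m_A(x) = Π_λ (x − λ)^{k_λ}
where k_λ is the size of the *largest* Jordan block for λ (equivalently, the smallest k with (A − λI)^k v = 0 for every generalised eigenvector v of λ).

  λ = -2: largest Jordan block has size 3, contributing (x + 2)^3

So m_A(x) = (x + 2)^3 = x^3 + 6*x^2 + 12*x + 8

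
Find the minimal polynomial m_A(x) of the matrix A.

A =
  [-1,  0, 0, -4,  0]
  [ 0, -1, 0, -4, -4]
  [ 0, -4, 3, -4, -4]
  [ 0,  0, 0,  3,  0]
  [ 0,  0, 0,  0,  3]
x^2 - 2*x - 3

The characteristic polynomial is χ_A(x) = (x - 3)^3*(x + 1)^2, so the eigenvalues are known. The minimal polynomial is
  m_A(x) = Π_λ (x − λ)^{k_λ}
where k_λ is the size of the *largest* Jordan block for λ (equivalently, the smallest k with (A − λI)^k v = 0 for every generalised eigenvector v of λ).

  λ = -1: largest Jordan block has size 1, contributing (x + 1)
  λ = 3: largest Jordan block has size 1, contributing (x − 3)

So m_A(x) = (x - 3)*(x + 1) = x^2 - 2*x - 3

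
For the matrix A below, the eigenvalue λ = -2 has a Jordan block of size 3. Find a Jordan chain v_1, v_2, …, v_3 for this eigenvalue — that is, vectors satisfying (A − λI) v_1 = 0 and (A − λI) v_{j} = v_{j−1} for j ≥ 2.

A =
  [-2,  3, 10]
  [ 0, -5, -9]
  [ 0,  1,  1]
A Jordan chain for λ = -2 of length 3:
v_1 = (1, 0, 0)ᵀ
v_2 = (3, -3, 1)ᵀ
v_3 = (0, 1, 0)ᵀ

Let N = A − (-2)·I. We want v_3 with N^3 v_3 = 0 but N^2 v_3 ≠ 0; then v_{j-1} := N · v_j for j = 3, …, 2.

Pick v_3 = (0, 1, 0)ᵀ.
Then v_2 = N · v_3 = (3, -3, 1)ᵀ.
Then v_1 = N · v_2 = (1, 0, 0)ᵀ.

Sanity check: (A − (-2)·I) v_1 = (0, 0, 0)ᵀ = 0. ✓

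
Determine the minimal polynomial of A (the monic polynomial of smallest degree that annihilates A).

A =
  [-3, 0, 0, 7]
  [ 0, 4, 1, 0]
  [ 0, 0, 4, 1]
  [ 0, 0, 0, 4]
x^4 - 9*x^3 + 12*x^2 + 80*x - 192

The characteristic polynomial is χ_A(x) = (x - 4)^3*(x + 3), so the eigenvalues are known. The minimal polynomial is
  m_A(x) = Π_λ (x − λ)^{k_λ}
where k_λ is the size of the *largest* Jordan block for λ (equivalently, the smallest k with (A − λI)^k v = 0 for every generalised eigenvector v of λ).

  λ = -3: largest Jordan block has size 1, contributing (x + 3)
  λ = 4: largest Jordan block has size 3, contributing (x − 4)^3

So m_A(x) = (x - 4)^3*(x + 3) = x^4 - 9*x^3 + 12*x^2 + 80*x - 192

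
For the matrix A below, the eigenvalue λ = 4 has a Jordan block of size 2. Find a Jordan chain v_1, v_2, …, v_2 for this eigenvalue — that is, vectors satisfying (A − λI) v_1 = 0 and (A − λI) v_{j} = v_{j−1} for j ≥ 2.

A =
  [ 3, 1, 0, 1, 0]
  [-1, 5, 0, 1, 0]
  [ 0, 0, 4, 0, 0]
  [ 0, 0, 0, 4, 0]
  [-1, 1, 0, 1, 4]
A Jordan chain for λ = 4 of length 2:
v_1 = (-1, -1, 0, 0, -1)ᵀ
v_2 = (1, 0, 0, 0, 0)ᵀ

Let N = A − (4)·I. We want v_2 with N^2 v_2 = 0 but N^1 v_2 ≠ 0; then v_{j-1} := N · v_j for j = 2, …, 2.

Pick v_2 = (1, 0, 0, 0, 0)ᵀ.
Then v_1 = N · v_2 = (-1, -1, 0, 0, -1)ᵀ.

Sanity check: (A − (4)·I) v_1 = (0, 0, 0, 0, 0)ᵀ = 0. ✓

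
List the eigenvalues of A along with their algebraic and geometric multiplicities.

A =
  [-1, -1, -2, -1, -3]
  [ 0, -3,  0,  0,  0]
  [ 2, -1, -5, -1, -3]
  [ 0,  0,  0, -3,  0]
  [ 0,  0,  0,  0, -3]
λ = -3: alg = 5, geom = 4

Step 1 — factor the characteristic polynomial to read off the algebraic multiplicities:
  χ_A(x) = (x + 3)^5

Step 2 — compute geometric multiplicities via the rank-nullity identity g(λ) = n − rank(A − λI):
  rank(A − (-3)·I) = 1, so dim ker(A − (-3)·I) = n − 1 = 4

Summary:
  λ = -3: algebraic multiplicity = 5, geometric multiplicity = 4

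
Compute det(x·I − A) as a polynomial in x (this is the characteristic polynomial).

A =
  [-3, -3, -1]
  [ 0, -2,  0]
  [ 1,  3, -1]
x^3 + 6*x^2 + 12*x + 8

Expanding det(x·I − A) (e.g. by cofactor expansion or by noting that A is similar to its Jordan form J, which has the same characteristic polynomial as A) gives
  χ_A(x) = x^3 + 6*x^2 + 12*x + 8
which factors as (x + 2)^3. The eigenvalues (with algebraic multiplicities) are λ = -2 with multiplicity 3.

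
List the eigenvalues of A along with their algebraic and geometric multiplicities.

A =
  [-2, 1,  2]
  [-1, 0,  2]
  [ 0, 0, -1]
λ = -1: alg = 3, geom = 2

Step 1 — factor the characteristic polynomial to read off the algebraic multiplicities:
  χ_A(x) = (x + 1)^3

Step 2 — compute geometric multiplicities via the rank-nullity identity g(λ) = n − rank(A − λI):
  rank(A − (-1)·I) = 1, so dim ker(A − (-1)·I) = n − 1 = 2

Summary:
  λ = -1: algebraic multiplicity = 3, geometric multiplicity = 2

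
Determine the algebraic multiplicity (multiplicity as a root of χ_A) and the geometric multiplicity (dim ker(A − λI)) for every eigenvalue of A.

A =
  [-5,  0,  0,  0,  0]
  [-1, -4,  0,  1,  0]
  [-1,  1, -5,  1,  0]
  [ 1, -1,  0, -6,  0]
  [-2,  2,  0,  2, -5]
λ = -5: alg = 5, geom = 4

Step 1 — factor the characteristic polynomial to read off the algebraic multiplicities:
  χ_A(x) = (x + 5)^5

Step 2 — compute geometric multiplicities via the rank-nullity identity g(λ) = n − rank(A − λI):
  rank(A − (-5)·I) = 1, so dim ker(A − (-5)·I) = n − 1 = 4

Summary:
  λ = -5: algebraic multiplicity = 5, geometric multiplicity = 4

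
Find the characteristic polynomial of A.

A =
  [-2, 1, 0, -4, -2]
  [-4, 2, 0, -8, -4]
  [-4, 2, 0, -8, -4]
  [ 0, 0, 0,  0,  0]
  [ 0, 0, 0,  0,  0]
x^5

Expanding det(x·I − A) (e.g. by cofactor expansion or by noting that A is similar to its Jordan form J, which has the same characteristic polynomial as A) gives
  χ_A(x) = x^5
which factors as x^5. The eigenvalues (with algebraic multiplicities) are λ = 0 with multiplicity 5.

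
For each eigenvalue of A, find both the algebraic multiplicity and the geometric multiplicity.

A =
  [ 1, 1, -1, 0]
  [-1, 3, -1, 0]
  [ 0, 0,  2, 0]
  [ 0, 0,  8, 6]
λ = 2: alg = 3, geom = 2; λ = 6: alg = 1, geom = 1

Step 1 — factor the characteristic polynomial to read off the algebraic multiplicities:
  χ_A(x) = (x - 6)*(x - 2)^3

Step 2 — compute geometric multiplicities via the rank-nullity identity g(λ) = n − rank(A − λI):
  rank(A − (2)·I) = 2, so dim ker(A − (2)·I) = n − 2 = 2
  rank(A − (6)·I) = 3, so dim ker(A − (6)·I) = n − 3 = 1

Summary:
  λ = 2: algebraic multiplicity = 3, geometric multiplicity = 2
  λ = 6: algebraic multiplicity = 1, geometric multiplicity = 1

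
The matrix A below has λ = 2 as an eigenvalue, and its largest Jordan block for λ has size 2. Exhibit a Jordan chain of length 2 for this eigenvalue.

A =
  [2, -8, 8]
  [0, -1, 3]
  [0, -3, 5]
A Jordan chain for λ = 2 of length 2:
v_1 = (-8, -3, -3)ᵀ
v_2 = (0, 1, 0)ᵀ

Let N = A − (2)·I. We want v_2 with N^2 v_2 = 0 but N^1 v_2 ≠ 0; then v_{j-1} := N · v_j for j = 2, …, 2.

Pick v_2 = (0, 1, 0)ᵀ.
Then v_1 = N · v_2 = (-8, -3, -3)ᵀ.

Sanity check: (A − (2)·I) v_1 = (0, 0, 0)ᵀ = 0. ✓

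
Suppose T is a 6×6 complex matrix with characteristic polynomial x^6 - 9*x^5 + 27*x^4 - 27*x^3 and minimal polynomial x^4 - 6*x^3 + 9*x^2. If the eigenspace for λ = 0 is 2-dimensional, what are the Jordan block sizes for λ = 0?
Block sizes for λ = 0: [2, 1]

Step 1 — from the characteristic polynomial, algebraic multiplicity of λ = 0 is 3. From dim ker(T − (0)·I) = 2, there are exactly 2 Jordan blocks for λ = 0.
Step 2 — from the minimal polynomial, the factor (x − 0)^2 tells us the largest block for λ = 0 has size 2.
Step 3 — with total size 3, 2 blocks, and largest block 2, the block sizes (in nonincreasing order) are [2, 1].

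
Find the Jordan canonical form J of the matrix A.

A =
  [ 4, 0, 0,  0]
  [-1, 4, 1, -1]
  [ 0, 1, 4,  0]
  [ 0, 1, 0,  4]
J_3(4) ⊕ J_1(4)

The characteristic polynomial is
  det(x·I − A) = x^4 - 16*x^3 + 96*x^2 - 256*x + 256 = (x - 4)^4

Eigenvalues and multiplicities (the geometric multiplicity of λ is n − rank(A − λI), which equals the number of Jordan blocks for λ):
  λ = 4: algebraic multiplicity = 4, geometric multiplicity = 2

Determining the block sizes for each eigenvalue:
  λ = 4: with am = 4 and gm = 2, the partition is not yet determined (e.g. several partitions of 4 into 2 parts exist). Let N = A − (4)·I. Computing rank(N^1) = 2, rank(N^2) = 1, rank(N^3) = 0; the number of blocks of size ≥ j is rank(N^{j−1}) − rank(N^j), giving [2, 1, 1]. So we have 1 block(s) of size 3, 1 block(s) of size 1 → block sizes [3, 1]

Assembling the blocks gives a Jordan form
J =
  [4, 1, 0, 0]
  [0, 4, 1, 0]
  [0, 0, 4, 0]
  [0, 0, 0, 4]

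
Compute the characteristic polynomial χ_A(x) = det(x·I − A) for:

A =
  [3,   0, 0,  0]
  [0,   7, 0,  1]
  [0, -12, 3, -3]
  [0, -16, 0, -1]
x^4 - 12*x^3 + 54*x^2 - 108*x + 81

Expanding det(x·I − A) (e.g. by cofactor expansion or by noting that A is similar to its Jordan form J, which has the same characteristic polynomial as A) gives
  χ_A(x) = x^4 - 12*x^3 + 54*x^2 - 108*x + 81
which factors as (x - 3)^4. The eigenvalues (with algebraic multiplicities) are λ = 3 with multiplicity 4.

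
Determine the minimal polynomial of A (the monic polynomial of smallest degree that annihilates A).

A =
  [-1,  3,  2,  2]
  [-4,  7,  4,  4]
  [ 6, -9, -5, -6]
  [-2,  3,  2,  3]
x^2 - 2*x + 1

The characteristic polynomial is χ_A(x) = (x - 1)^4, so the eigenvalues are known. The minimal polynomial is
  m_A(x) = Π_λ (x − λ)^{k_λ}
where k_λ is the size of the *largest* Jordan block for λ (equivalently, the smallest k with (A − λI)^k v = 0 for every generalised eigenvector v of λ).

  λ = 1: largest Jordan block has size 2, contributing (x − 1)^2

So m_A(x) = (x - 1)^2 = x^2 - 2*x + 1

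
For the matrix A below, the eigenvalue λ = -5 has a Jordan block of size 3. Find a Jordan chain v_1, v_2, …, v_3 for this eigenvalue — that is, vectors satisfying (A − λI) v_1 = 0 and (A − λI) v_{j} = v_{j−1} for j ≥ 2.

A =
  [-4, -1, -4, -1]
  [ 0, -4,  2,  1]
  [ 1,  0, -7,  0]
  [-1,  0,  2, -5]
A Jordan chain for λ = -5 of length 3:
v_1 = (-2, 1, -1, 1)ᵀ
v_2 = (1, 0, 1, -1)ᵀ
v_3 = (1, 0, 0, 0)ᵀ

Let N = A − (-5)·I. We want v_3 with N^3 v_3 = 0 but N^2 v_3 ≠ 0; then v_{j-1} := N · v_j for j = 3, …, 2.

Pick v_3 = (1, 0, 0, 0)ᵀ.
Then v_2 = N · v_3 = (1, 0, 1, -1)ᵀ.
Then v_1 = N · v_2 = (-2, 1, -1, 1)ᵀ.

Sanity check: (A − (-5)·I) v_1 = (0, 0, 0, 0)ᵀ = 0. ✓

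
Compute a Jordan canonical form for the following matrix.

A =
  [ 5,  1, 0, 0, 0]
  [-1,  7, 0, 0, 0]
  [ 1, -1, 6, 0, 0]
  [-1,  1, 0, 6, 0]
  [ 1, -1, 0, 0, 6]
J_2(6) ⊕ J_1(6) ⊕ J_1(6) ⊕ J_1(6)

The characteristic polynomial is
  det(x·I − A) = x^5 - 30*x^4 + 360*x^3 - 2160*x^2 + 6480*x - 7776 = (x - 6)^5

Eigenvalues and multiplicities (the geometric multiplicity of λ is n − rank(A − λI), which equals the number of Jordan blocks for λ):
  λ = 6: algebraic multiplicity = 5, geometric multiplicity = 4

Determining the block sizes for each eigenvalue:
  λ = 6: 4 blocks summing to 5 forces exactly one block of size 2 and the rest size 1 → block sizes [2, 1, 1, 1]

Assembling the blocks gives a Jordan form
J =
  [6, 1, 0, 0, 0]
  [0, 6, 0, 0, 0]
  [0, 0, 6, 0, 0]
  [0, 0, 0, 6, 0]
  [0, 0, 0, 0, 6]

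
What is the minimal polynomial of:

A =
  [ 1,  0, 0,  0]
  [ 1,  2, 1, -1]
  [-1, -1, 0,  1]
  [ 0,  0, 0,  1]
x^2 - 2*x + 1

The characteristic polynomial is χ_A(x) = (x - 1)^4, so the eigenvalues are known. The minimal polynomial is
  m_A(x) = Π_λ (x − λ)^{k_λ}
where k_λ is the size of the *largest* Jordan block for λ (equivalently, the smallest k with (A − λI)^k v = 0 for every generalised eigenvector v of λ).

  λ = 1: largest Jordan block has size 2, contributing (x − 1)^2

So m_A(x) = (x - 1)^2 = x^2 - 2*x + 1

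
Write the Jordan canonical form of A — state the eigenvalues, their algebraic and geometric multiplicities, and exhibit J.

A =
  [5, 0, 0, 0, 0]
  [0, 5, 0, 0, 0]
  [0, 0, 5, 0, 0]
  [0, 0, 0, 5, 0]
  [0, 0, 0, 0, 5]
J_1(5) ⊕ J_1(5) ⊕ J_1(5) ⊕ J_1(5) ⊕ J_1(5)

The characteristic polynomial is
  det(x·I − A) = x^5 - 25*x^4 + 250*x^3 - 1250*x^2 + 3125*x - 3125 = (x - 5)^5

Eigenvalues and multiplicities (the geometric multiplicity of λ is n − rank(A − λI), which equals the number of Jordan blocks for λ):
  λ = 5: algebraic multiplicity = 5, geometric multiplicity = 5

Determining the block sizes for each eigenvalue:
  λ = 5: gm = am = 5, so every block has size 1 → block sizes [1, 1, 1, 1, 1]

Assembling the blocks gives a Jordan form
J =
  [5, 0, 0, 0, 0]
  [0, 5, 0, 0, 0]
  [0, 0, 5, 0, 0]
  [0, 0, 0, 5, 0]
  [0, 0, 0, 0, 5]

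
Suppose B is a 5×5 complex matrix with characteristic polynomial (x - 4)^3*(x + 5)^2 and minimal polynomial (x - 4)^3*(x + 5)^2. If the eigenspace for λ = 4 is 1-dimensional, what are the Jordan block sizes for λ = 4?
Block sizes for λ = 4: [3]

Step 1 — from the characteristic polynomial, algebraic multiplicity of λ = 4 is 3. From dim ker(B − (4)·I) = 1, there are exactly 1 Jordan blocks for λ = 4.
Step 2 — from the minimal polynomial, the factor (x − 4)^3 tells us the largest block for λ = 4 has size 3.
Step 3 — with total size 3, 1 blocks, and largest block 3, the block sizes (in nonincreasing order) are [3].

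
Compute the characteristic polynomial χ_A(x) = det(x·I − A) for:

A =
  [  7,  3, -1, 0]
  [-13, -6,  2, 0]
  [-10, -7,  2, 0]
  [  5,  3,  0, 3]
x^4 - 6*x^3 + 12*x^2 - 10*x + 3

Expanding det(x·I − A) (e.g. by cofactor expansion or by noting that A is similar to its Jordan form J, which has the same characteristic polynomial as A) gives
  χ_A(x) = x^4 - 6*x^3 + 12*x^2 - 10*x + 3
which factors as (x - 3)*(x - 1)^3. The eigenvalues (with algebraic multiplicities) are λ = 1 with multiplicity 3, λ = 3 with multiplicity 1.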